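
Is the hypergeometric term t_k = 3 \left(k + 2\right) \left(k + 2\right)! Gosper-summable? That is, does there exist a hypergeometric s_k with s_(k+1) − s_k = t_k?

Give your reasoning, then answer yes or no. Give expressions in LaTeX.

Step 1: r(k) = (k + 3)**2/(k + 2).
So A=k + 3 and B=1, with C=k + 2.
Need (k + 3)·f(k+1) − (1)·f(k) = k + 2.
deg f ≤ 0 (via 1,0,1).
Solve for f: f(k) = 1 (degree 0 ≤ 0).
Certificate R = B(k−1)f/C = 1/(k + 2) gives s_k = 3*factorial(k + 2).
Δs = 3*(k + 2)*factorial(k + 2), as required.

Yes. s_k = 3 \left(k + 2\right)!.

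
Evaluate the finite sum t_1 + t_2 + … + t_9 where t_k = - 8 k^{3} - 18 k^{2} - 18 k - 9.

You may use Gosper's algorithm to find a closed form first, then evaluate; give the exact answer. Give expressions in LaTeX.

Σ = -22221

t_(k+1)/t_k = (8*k**3 + 42*k**2 + 78*k + 53)/(8*k**3 + 18*k**2 + 18*k + 9).
Normal form (A,B,C) = (1, 1, k**3 + 9*k**2/4 + 9*k/4 + 9/8).
f must satisfy (1)·f(k+1) − (1)·f(k) = k**3 + 9*k**2/4 + 9*k/4 + 9/8.
Degrees (0,0,3) ⇒ d ≤ 4.
Solve for f: f(k) = k*(2*k**3 + 2*k**2 + 2*k + 3)/8 (degree 4 ≤ 4).
Then R = B(k−1)f/C = k*(2*k**3 + 2*k**2 + 2*k + 3)/(8*k**3 + 18*k**2 + 18*k + 9), so s_k = R(k)·t_k = k*(-2*k**3 - 2*k**2 - 2*k - 3).
Verify: -8*k**3 - 18*k**2 - 18*k - 9 matches t_k.
Telescoping: Σ = s_(10) − s_(1) = -22230 − (-9) = -22221.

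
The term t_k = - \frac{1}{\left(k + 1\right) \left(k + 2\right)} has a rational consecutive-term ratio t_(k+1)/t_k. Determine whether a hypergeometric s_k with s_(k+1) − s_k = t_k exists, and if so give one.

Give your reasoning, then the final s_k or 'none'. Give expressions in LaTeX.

r(k) = (k + 1)/(k + 3) after simplifying.
So A=k + 1 and B=k + 3, with C=1.
Need (k + 1)·f(k+1) − (k + 2)·f(k) = 1.
deg f ≤ 1 (via 1,1,0).
Coefficient equations give f(k) = k.
R(k) = B(k−1)·f(k)/C(k) = k*(k + 2); s_k = R·t_k = -k/(k + 1).
s_(k+1) − s_k = -1/(k**2 + 3*k + 2) = t_k.

s_k = - \frac{k}{k + 1}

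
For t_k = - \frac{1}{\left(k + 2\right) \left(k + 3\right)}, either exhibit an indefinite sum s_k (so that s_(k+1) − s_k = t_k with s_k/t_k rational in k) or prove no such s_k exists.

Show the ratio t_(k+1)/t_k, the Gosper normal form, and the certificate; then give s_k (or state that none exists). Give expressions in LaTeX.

s_k = - \frac{k}{2 k + 4}

Step 1: r(k) = (k + 2)/(k + 4).
A = k + 2, B = k + 4, C = 1.
Need (k + 2)·f(k+1) − (k + 3)·f(k) = 1.
deg f ≤ 1 (via 1,1,0).
A polynomial solution: f(k) = k/2.
Get s_k = R·t_k = -k/(2*k + 4) with R(k) = B(k−1)f(k)/C(k) = k*(k + 3)/2.
Δs = -1/(k**2 + 5*k + 6), as required.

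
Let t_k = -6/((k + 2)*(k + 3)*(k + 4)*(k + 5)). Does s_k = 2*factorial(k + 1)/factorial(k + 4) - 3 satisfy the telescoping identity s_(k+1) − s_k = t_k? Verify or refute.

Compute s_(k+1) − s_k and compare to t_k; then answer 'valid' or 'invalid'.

Valid — Δs_k = t_k.

s_(k+1) = 2*factorial(k + 2)/factorial(k + 5) - 3
s_(k+1) − s_k = -6/((k + 2)*(k + 3)*(k + 4)*(k + 5))
(s_(k+1) − s_k) − t_k = 0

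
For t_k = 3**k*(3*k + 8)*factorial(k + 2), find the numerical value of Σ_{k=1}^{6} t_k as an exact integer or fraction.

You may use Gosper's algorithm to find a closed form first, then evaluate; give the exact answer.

The ratio is 3*(k + 3)*(3*k + 11)/(3*k + 8).
Normal form (A,B,C) = (3*k + 9, 1, k + 8/3).
f must satisfy (3*k + 9)·f(k+1) − (1)·f(k) = k + 8/3.
Bound: deg f ≤ 0.
Solve for f: f(k) = 1/3 (degree 0 ≤ 0).
Get s_k = R·t_k = 3**k*factorial(k + 2) with R(k) = B(k−1)f(k)/C(k) = 1/(3*k + 8).
Check: Δs_k = 3**k*(3*k + 8)*factorial(k + 2). ✓
Σ_(k=1)^(6) t_k = s_(7) − s_(1) = 793618560 − (18) = 793618542.

Σ = 793618542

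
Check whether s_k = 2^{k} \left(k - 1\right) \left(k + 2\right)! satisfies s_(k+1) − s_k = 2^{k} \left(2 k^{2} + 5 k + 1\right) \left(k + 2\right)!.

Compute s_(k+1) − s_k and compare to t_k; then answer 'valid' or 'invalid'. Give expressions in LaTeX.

Valid: the claim telescopes to t_k.

s_(k+1) = 2**(k + 1)*k*factorial(k + 3)
s_(k+1) − s_k = 2**k*(2*k**2 + 5*k + 1)*factorial(k + 2)
(s_(k+1) − s_k) − t_k = 0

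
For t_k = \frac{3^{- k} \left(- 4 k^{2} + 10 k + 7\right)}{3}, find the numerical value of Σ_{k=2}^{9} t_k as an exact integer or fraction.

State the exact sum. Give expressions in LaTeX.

Σ = 13288/59049

Step 1: r(k) = (4*k**2 - 2*k - 13)/(3*(4*k**2 - 10*k - 7)).
Gosper form: A/B · C(k+1)/C(k) with A=1/3, B=1, C=k**2 - 5*k/2 - 7/4.
Set up (1/3)·f(k+1) − (1)·f(k) − (k**2 - 5*k/2 - 7/4) = 0.
From deg A=0, deg B=0, deg C=2: d=2.
Coefficient equations give f(k) = -3*(2*k**2 - 3*k - 4)/4.
Certificate R = B(k−1)f/C = -3*(2*k**2 - 3*k - 4)/(4*k**2 - 10*k - 7) gives s_k = (2*k**2 - 3*k - 4)/3**k.
Δs = (-4*k**2 + 10*k + 7)/(3*3**k), as required.
Telescoping: Σ = s_(10) − s_(2) = 166/59049 − (-2/9) = 13288/59049.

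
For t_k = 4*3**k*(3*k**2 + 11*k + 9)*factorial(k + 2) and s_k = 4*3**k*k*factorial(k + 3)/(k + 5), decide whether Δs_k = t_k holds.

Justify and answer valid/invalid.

s_(k+1) = 12*3**k*(k + 1)*factorial(k + 4)/(k + 6)
s_(k+1) − s_k = 4*3**k*(3*k**3 + 29*k**2 + 81*k + 60)*factorial(k + 3)/((k + 5)*(k + 6))
(s_(k+1) − s_k) − t_k = -8*3**k*(3*k**3 + 26*k**2 + 63*k + 45)*factorial(k + 2)/((k + 5)*(k + 6))

Invalid: residual -8*3**k*(3*k**3 + 26*k**2 + 63*k + 45)*factorial(k + 2)/((k + 5)*(k + 6)) ≠ 0.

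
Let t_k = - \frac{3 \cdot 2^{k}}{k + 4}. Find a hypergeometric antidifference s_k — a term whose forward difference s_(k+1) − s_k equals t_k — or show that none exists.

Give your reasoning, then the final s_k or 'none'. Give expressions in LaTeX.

r(k) = 2*(k + 4)/(k + 5) after simplifying.
Normal form (A,B,C) = (2*k + 8, k + 5, 1).
Key eq: (2*k + 8)·f(k+1) = (k + 4)·f(k) + (1).
deg f ≤ -1 (via 1,1,0).
deg f ≤ -1 is impossible — no certificate.

no hypergeometric antidifference exists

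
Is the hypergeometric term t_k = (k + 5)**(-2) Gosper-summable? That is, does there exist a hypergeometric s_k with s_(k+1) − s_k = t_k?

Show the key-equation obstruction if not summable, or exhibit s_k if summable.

Ratio r(k) = (k + 5)**2/(k + 6)**2.
So A=k**2 + 10*k + 25 and B=k**2 + 12*k + 36, with C=1.
Set up (k**2 + 10*k + 25)·f(k+1) − (k**2 + 10*k + 25)·f(k) − (1) = 0.
deg f ≤ 0 (via 2,2,0).
Generic f = c0 gives residual -1; -1 = 0 cannot hold, so t_k is not Gosper-summable.

No — the linear system for f has no solution.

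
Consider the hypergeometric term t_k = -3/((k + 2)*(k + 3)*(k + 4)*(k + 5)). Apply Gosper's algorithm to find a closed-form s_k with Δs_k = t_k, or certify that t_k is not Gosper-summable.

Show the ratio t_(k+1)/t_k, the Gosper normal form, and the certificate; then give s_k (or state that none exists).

s_k = k*(-k**2 - 9*k - 26)/(24*(k + 2)*(k + 3)*(k + 4))

Compute t_(k+1)/t_k: get (k + 2)/(k + 6).
So A=k + 2 and B=k + 6, with C=1.
Solve (k + 2)·f(k+1) − (k + 5)·f(k) = 1.
Degrees (1,1,0) ⇒ d ≤ 3.
Coefficient equations give f(k) = k*(k**2 + 9*k + 26)/72.
R(k) = B(k−1)·f(k)/C(k) = k*(k + 5)*(k**2 + 9*k + 26)/72; s_k = R·t_k = k*(-k**2 - 9*k - 26)/(24*(k + 2)*(k + 3)*(k + 4)).
Check: Δs_k = -3/(k**4 + 14*k**3 + 71*k**2 + 154*k + 120). ✓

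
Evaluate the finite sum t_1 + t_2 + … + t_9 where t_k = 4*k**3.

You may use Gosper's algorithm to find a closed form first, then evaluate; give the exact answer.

Σ = 8100

Compute t_(k+1)/t_k: get (k + 1)**3/k**3.
So A=1 and B=1, with C=k**3.
Key eq: (1)·f(k+1) = (1)·f(k) + (k**3).
deg f ≤ 4 (via 0,0,3).
Solving with deg f ≤ 4: f(k) = k**2*(k - 1)**2/4.
So s_k = (B(k−1)f/C)·t_k = ((k - 1)**2/(4*k))·t_k = k**2*(k**2 - 2*k + 1).
Check: Δs_k = 4*k**3. ✓
Sum = s_(10) − s_(1); s_(10) = 8100, s_(1) = 0 ⇒ 8100.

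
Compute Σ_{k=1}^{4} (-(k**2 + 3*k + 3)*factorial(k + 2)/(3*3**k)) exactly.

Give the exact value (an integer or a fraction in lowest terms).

Σ = -3758/27

Compute t_(k+1)/t_k: get (k + 3)*(3*k + (k + 1)**2 + 6)/(3*(k**2 + 3*k + 3)).
Factor: A=k/3 + 1; B=1; C=k**2 + 3*k + 3.
Key eq: (k/3 + 1)·f(k+1) = (1)·f(k) + (k**2 + 3*k + 3).
From deg A=1, deg B=0, deg C=2: d=1.
Match coefficients ⇒ f(k) = 3*(k + 2).
R(k) = B(k−1)·f(k)/C(k) = 3*(k + 2)/(k**2 + 3*k + 3); s_k = R·t_k = -(k + 2)*factorial(k + 2)/3**k.
Verify: -(k**2 + 3*k + 3)*factorial(k + 2)/(3*3**k) matches t_k.
Sum = s_(5) − s_(1); s_(5) = -3920/27, s_(1) = -6 ⇒ -3758/27.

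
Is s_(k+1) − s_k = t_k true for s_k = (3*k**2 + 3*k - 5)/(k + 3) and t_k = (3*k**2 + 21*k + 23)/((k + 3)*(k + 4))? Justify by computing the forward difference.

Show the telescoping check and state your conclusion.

valid (s_(k+1) − s_k reduces to t_k)

s_(k+1) = (3*k**2 + 9*k + 1)/(k + 4)
s_(k+1) − s_k = (3*k**2 + 21*k + 23)/(k**2 + 7*k + 12)
(s_(k+1) − s_k) − t_k = 0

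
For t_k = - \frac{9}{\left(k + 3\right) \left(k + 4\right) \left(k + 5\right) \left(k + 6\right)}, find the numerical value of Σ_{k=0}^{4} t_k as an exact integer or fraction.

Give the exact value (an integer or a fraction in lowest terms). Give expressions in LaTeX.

Step 1: r(k) = (k + 3)/(k + 7).
So A=k + 3 and B=k + 7, with C=1.
f must satisfy (k + 3)·f(k+1) − (k + 6)·f(k) = 1.
Degrees (1,1,0) ⇒ d ≤ 3.
Solve for f: f(k) = k*(k**2 + 12*k + 47)/180 (degree 3 ≤ 3).
R(k) = B(k−1)·f(k)/C(k) = k*(k + 6)*(k**2 + 12*k + 47)/180; s_k = R·t_k = k*(-k**2 - 12*k - 47)/(20*(k + 3)*(k + 4)*(k + 5)).
s_(k+1) − s_k = -9/(k**4 + 18*k**3 + 119*k**2 + 342*k + 360) = t_k.
Telescoping: Σ = s_(5) − s_(0) = -11/240 − (0) = -11/240.

Σ = -11/240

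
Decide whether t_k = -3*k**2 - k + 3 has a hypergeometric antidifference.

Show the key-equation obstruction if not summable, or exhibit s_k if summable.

The ratio is (k + 3*(k + 1)**2 - 2)/(3*k**2 + k - 3).
Factor: A=1; B=1; C=k**2 + k/3 - 1.
Need (1)·f(k+1) − (1)·f(k) = k**2 + k/3 - 1.
d = 3 from the (0,0,2) case.
Solving with deg f ≤ 3: f(k) = k*(k**2 - k - 3)/3.
So s_k = (B(k−1)f/C)·t_k = (k*(k**2 - k - 3)/(3*k**2 + k - 3))·t_k = k*(-k**2 + k + 3).
Verify: -3*k**2 - k + 3 matches t_k.

Yes. s_k = k*(-k**2 + k + 3).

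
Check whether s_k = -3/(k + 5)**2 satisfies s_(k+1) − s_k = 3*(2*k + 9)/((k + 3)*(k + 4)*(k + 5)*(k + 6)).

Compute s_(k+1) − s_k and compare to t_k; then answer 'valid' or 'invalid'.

Invalid: residual 6*(-3*k**2 - 29*k - 69)/(k**6 + 29*k**5 + 347*k**4 + 2191*k**3 + 7692*k**2 + 14220*k + 10800) ≠ 0.

s_(k+1) = -3/(k + 6)**2
s_(k+1) − s_k = -3/(k + 6)**2 + 3/(k + 5)**2
(s_(k+1) − s_k) − t_k = 6*(-3*k**2 - 29*k - 69)/(k**6 + 29*k**5 + 347*k**4 + 2191*k**3 + 7692*k**2 + 14220*k + 10800)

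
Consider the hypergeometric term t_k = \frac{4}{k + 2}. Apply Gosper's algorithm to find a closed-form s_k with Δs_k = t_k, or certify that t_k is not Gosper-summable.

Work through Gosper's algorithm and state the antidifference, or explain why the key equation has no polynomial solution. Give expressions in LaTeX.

not Gosper-summable; s_k does not exist

Step 1: r(k) = (k + 2)/(k + 3).
Normal form (A,B,C) = (k + 2, k + 3, 1).
Key eq: (k + 2)·f(k+1) = (k + 2)·f(k) + (1).
Bound: deg f ≤ 0.
Generic f = c0 gives residual -1; -1 = 0 cannot hold, so t_k is not Gosper-summable.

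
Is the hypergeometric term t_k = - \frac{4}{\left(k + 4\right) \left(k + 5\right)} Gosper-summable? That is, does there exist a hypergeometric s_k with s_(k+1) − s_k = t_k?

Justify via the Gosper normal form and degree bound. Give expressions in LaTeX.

Ratio r(k) = (k + 4)/(k + 6).
Factor: A=k + 4; B=k + 6; C=1.
f must satisfy (k + 4)·f(k+1) − (k + 5)·f(k) = 1.
d = 1 from the (1,1,0) case.
A polynomial solution: f(k) = k/4.
Certificate R = B(k−1)f/C = k*(k + 5)/4 gives s_k = -k/(k + 4).
s_(k+1) − s_k = -4/(k**2 + 9*k + 20) = t_k.

Yes. s_k = - \frac{k}{k + 4}.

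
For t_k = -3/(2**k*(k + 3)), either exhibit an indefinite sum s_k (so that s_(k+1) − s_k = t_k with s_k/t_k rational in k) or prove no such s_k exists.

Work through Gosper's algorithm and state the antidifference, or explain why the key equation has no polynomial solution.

Ratio r(k) = (k + 3)/(2*(k + 4)).
So A=k/2 + 3/2 and B=k + 4, with C=1.
Need (k/2 + 3/2)·f(k+1) − (k + 3)·f(k) = 1.
d = -1 from the (1,1,0) case.
d = -1 < 0 ⇒ no nonzero polynomial f; not summable.

none (Gosper's algorithm certifies no s_k)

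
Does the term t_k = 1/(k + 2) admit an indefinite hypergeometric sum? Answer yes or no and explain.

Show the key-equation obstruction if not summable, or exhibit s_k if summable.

Compute t_(k+1)/t_k: get (k + 2)/(k + 3).
So A=k + 2 and B=k + 3, with C=1.
Set up (k + 2)·f(k+1) − (k + 2)·f(k) − (1) = 0.
d = 0 from the (1,1,0) case.
Put f(k) = c0: A·f(k+1) − B(k−1)·f(k) − C = -1; need -1 = 0 — inconsistent ⇒ no f, not summable.

No. Not Gosper-summable.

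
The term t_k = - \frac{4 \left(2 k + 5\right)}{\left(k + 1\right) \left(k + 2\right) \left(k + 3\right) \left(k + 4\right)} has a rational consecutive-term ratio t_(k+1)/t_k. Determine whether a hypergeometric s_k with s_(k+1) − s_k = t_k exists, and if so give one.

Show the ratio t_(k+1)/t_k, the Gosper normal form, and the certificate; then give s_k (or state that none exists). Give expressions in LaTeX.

r(k) = (k + 1)*(2*k + 7)/((k + 5)*(2*k + 5)) after simplifying.
Normal form (A,B,C) = (k + 1, k + 5, k + 5/2).
Need (k + 1)·f(k+1) − (k + 4)·f(k) = k + 5/2.
From deg A=1, deg B=1, deg C=1: d=3.
A polynomial solution: f(k) = k*(k + 2)*(k + 4)/6.
R(k) = B(k−1)·f(k)/C(k) = k*(k + 2)*(k + 4)**2/(3*(2*k + 5)); s_k = R·t_k = 4*k*(-k - 4)/(3*(k**2 + 4*k + 3)).
Check: Δs_k = 4*(-2*k - 5)/(k**4 + 10*k**3 + 35*k**2 + 50*k + 24). ✓

s_k = \frac{4 k \left(- k - 4\right)}{3 \left(k^{2} + 4 k + 3\right)}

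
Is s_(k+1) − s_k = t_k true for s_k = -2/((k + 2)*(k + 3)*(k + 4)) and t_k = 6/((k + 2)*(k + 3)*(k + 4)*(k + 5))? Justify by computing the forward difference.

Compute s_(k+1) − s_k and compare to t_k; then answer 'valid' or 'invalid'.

s_(k+1) = -2/((k + 3)*(k + 4)*(k + 5))
s_(k+1) − s_k = 6/((k + 2)*(k + 3)*(k + 4)*(k + 5))
(s_(k+1) − s_k) − t_k = 0

valid (s_(k+1) − s_k reduces to t_k)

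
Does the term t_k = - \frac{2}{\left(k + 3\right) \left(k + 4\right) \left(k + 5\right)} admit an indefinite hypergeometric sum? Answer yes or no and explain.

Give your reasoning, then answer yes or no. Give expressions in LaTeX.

Step 1: r(k) = (k + 3)/(k + 6).
Factor: A=k + 3; B=k + 6; C=1.
Need (k + 3)·f(k+1) − (k + 5)·f(k) = 1.
Bound: deg f ≤ 2.
Match coefficients ⇒ f(k) = k*(k + 7)/24.
Certificate R = B(k−1)f/C = k*(k + 5)*(k + 7)/24 gives s_k = k*(-k - 7)/(12*(k + 3)*(k + 4)).
s_(k+1) − s_k = -2/(k**3 + 12*k**2 + 47*k + 60) = t_k.

Yes. s_k = \frac{k \left(- k - 7\right)}{12 \left(k + 3\right) \left(k + 4\right)}.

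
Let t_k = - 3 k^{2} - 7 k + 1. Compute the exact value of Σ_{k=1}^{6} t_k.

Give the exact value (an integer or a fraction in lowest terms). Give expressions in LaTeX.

Σ = -414

Compute t_(k+1)/t_k: get (3*k**2 + 13*k + 9)/(3*k**2 + 7*k - 1).
So A=1 and B=1, with C=k**2 + 7*k/3 - 1/3.
Solve (1)·f(k+1) − (1)·f(k) = k**2 + 7*k/3 - 1/3.
Degrees (0,0,2) ⇒ d ≤ 3.
Solving with deg f ≤ 3: f(k) = k*(k**2 + 2*k - 4)/3.
Certificate R = B(k−1)f/C = k*(k**2 + 2*k - 4)/(3*k**2 + 7*k - 1) gives s_k = k*(-k**2 - 2*k + 4).
Check: Δs_k = -3*k**2 - 7*k + 1. ✓
Telescoping: Σ = s_(7) − s_(1) = -413 − (1) = -414.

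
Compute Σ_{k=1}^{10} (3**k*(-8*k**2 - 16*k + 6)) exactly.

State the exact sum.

Ratio r(k) = 3*(4*k**2 + 16*k + 9)/(4*k**2 + 8*k - 3).
Normal form (A,B,C) = (3, 1, k**2 + 2*k - 3/4).
Key eq: (3)·f(k+1) = (1)·f(k) + (k**2 + 2*k - 3/4).
deg f ≤ 2 (via 0,0,2).
Match coefficients ⇒ f(k) = (2*k - 3)*(2*k + 1)/8.
Get s_k = R·t_k = 3**k*(-4*k**2 + 4*k + 3) with R(k) = B(k−1)f(k)/C(k) = (2*k - 3)*(2*k + 1)/(2*(4*k**2 + 8*k - 3)).
s_(k+1) − s_k = 3**k*(-8*k**2 - 16*k + 6) = t_k.
Σ_(k=1)^(10) t_k = s_(11) − s_(1) = -77413239 − (9) = -77413248.

Σ = -77413248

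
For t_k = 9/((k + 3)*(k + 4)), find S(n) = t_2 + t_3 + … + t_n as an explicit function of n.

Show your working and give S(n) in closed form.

The ratio is (k + 3)/(k + 5).
So A=k + 3 and B=k + 5, with C=1.
Solve (k + 3)·f(k+1) − (k + 4)·f(k) = 1.
Degrees (1,1,0) ⇒ d ≤ 1.
Solving with deg f ≤ 1: f(k) = k/3.
So s_k = (B(k−1)f/C)·t_k = (k*(k + 4)/3)·t_k = 3*k/(k + 3).
Check: Δs_k = 9/(k**2 + 7*k + 12). ✓
Σ_(k=2)^n t_k = s_(n+1) − s_(2) = (3*(n + 1)/(n + 4)) − (6/5), i.e. 9*(n - 1)/(5*(n + 4)).

S(n) = 9*(n - 1)/(5*(n + 4))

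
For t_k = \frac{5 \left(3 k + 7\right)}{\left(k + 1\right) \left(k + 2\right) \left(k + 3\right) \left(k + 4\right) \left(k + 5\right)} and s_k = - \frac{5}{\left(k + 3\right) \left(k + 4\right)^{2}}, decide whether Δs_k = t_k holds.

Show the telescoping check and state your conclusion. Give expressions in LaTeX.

Invalid: residual \frac{30 \left(- 2 k^{2} - 13 k - 19\right)}{k^{7} + 24 k^{6} + 240 k^{5} + 1290 k^{4} + 3999 k^{3} + 7086 k^{2} + 6560 k + 2400} ≠ 0.

s_(k+1) = -5/((k + 4)*(k + 5)**2)
s_(k+1) − s_k = 5*(3*k + 13)/(k**5 + 21*k**4 + 175*k**3 + 723*k**2 + 1480*k + 1200)
(s_(k+1) − s_k) − t_k = 30*(-2*k**2 - 13*k - 19)/(k**7 + 24*k**6 + 240*k**5 + 1290*k**4 + 3999*k**3 + 7086*k**2 + 6560*k + 2400)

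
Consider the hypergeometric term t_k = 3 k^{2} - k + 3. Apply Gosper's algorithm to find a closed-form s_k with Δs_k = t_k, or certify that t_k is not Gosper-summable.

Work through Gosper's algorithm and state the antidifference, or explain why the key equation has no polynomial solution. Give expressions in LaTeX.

s_k = k \left(k^{2} - 2 k + 4\right)

t_(k+1)/t_k = (-k + 3*(k + 1)**2 + 2)/(3*k**2 - k + 3).
Normal form (A,B,C) = (1, 1, k**2 - k/3 + 1).
Need (1)·f(k+1) − (1)·f(k) = k**2 - k/3 + 1.
Bound: deg f ≤ 3.
Match coefficients ⇒ f(k) = k*(k**2 - 2*k + 4)/3.
R(k) = B(k−1)·f(k)/C(k) = k*(k**2 - 2*k + 4)/(3*k**2 - k + 3); s_k = R·t_k = k*(k**2 - 2*k + 4).
Verify: 3*k**2 - k + 3 matches t_k.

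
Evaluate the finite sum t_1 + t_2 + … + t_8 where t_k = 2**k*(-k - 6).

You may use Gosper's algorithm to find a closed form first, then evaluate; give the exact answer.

The ratio is 2*(k + 7)/(k + 6).
Normal form (A,B,C) = (2, 1, k + 6).
Solve (2)·f(k+1) − (1)·f(k) = k + 6.
From deg A=0, deg B=0, deg C=1: d=1.
Coefficient equations give f(k) = k + 4.
R(k) = B(k−1)·f(k)/C(k) = (k + 4)/(k + 6); s_k = R·t_k = 2**k*(-k - 4).
s_(k+1) − s_k = 2**k*(-k - 6) = t_k.
Σ_(k=1)^(8) t_k = s_(9) − s_(1) = -6656 − (-10) = -6646.

Σ = -6646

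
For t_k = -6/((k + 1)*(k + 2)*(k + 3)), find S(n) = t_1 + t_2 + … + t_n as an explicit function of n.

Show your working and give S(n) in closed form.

S(n) = n*(-n - 5)/(2*(n**2 + 5*n + 6))

t_(k+1)/t_k = (k + 1)/(k + 4).
Factor: A=k + 1; B=k + 4; C=1.
Set up (k + 1)·f(k+1) − (k + 3)·f(k) − (1) = 0.
d = 2 from the (1,1,0) case.
Solve for f: f(k) = k*(k + 3)/4 (degree 2 ≤ 2).
Certificate R = B(k−1)f/C = k*(k + 3)**2/4 gives s_k = 3*k*(-k - 3)/(2*(k + 1)*(k + 2)).
Check: Δs_k = -6/(k**3 + 6*k**2 + 11*k + 6). ✓
Telescope: S(n) = s_(n+1) − s_(1) = 3*(-n**2 - 5*n - 4)/(2*(n**2 + 5*n + 6)) − (-1) = n*(-n - 5)/(2*(n**2 + 5*n + 6)).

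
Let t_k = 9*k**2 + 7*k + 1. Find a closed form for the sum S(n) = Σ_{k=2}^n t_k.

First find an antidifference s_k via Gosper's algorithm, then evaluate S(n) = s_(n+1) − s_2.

S(n) = 3*n**3 + 8*n**2 + 6*n - 17

The ratio is (9*k**2 + 25*k + 17)/(9*k**2 + 7*k + 1).
Gosper form: A/B · C(k+1)/C(k) with A=1, B=1, C=k**2 + 7*k/9 + 1/9.
Need (1)·f(k+1) − (1)·f(k) = k**2 + 7*k/9 + 1/9.
From deg A=0, deg B=0, deg C=2: d=3.
Match coefficients ⇒ f(k) = k*(3*k**2 - k - 1)/9.
Certificate R = B(k−1)f/C = k*(3*k**2 - k - 1)/(9*k**2 + 7*k + 1) gives s_k = k*(3*k**2 - k - 1).
Verify: 9*k**2 + 7*k + 1 matches t_k.
Σ_(k=2)^n t_k = s_(n+1) − s_(2) = (3*n**3 + 8*n**2 + 6*n + 1) − (18), i.e. 3*n**3 + 8*n**2 + 6*n - 17.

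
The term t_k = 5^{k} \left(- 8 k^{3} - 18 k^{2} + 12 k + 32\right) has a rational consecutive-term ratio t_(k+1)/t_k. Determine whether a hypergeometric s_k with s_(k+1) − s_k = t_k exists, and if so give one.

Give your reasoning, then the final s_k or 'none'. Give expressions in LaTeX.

The ratio is 5*(4*k**3 + 21*k**2 + 24*k - 9)/(4*k**3 + 9*k**2 - 6*k - 16).
A = 5, B = 1, C = k**3 + 9*k**2/4 - 3*k/2 - 4.
Solve (5)·f(k+1) − (1)·f(k) = k**3 + 9*k**2/4 - 3*k/2 - 4.
Bound: deg f ≤ 3.
Match coefficients ⇒ f(k) = (2*k**3 - 3*k**2 - 3*k - 3)/8.
Certificate R = B(k−1)f/C = (2*k**3 - 3*k**2 - 3*k - 3)/(2*(k + 2)*(4*k**2 + k - 8)) gives s_k = 5**k*(-2*k**3 + 3*k**2 + 3*k + 3).
Verify: 5**k*(-8*k**3 - 18*k**2 + 12*k + 32) matches t_k.

s_k = 5^{k} \left(- 2 k^{3} + 3 k^{2} + 3 k + 3\right)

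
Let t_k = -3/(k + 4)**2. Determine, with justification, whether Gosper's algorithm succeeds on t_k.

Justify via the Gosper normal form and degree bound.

No — the linear system for f has no solution.

Compute t_(k+1)/t_k: get (k + 4)**2/(k + 5)**2.
So A=k**2 + 8*k + 16 and B=k**2 + 10*k + 25, with C=1.
Key eq: (k**2 + 8*k + 16)·f(k+1) = (k**2 + 8*k + 16)·f(k) + (1).
From deg A=2, deg B=2, deg C=0: d=0.
Write f(k) = c0. Then LHS − RHS = -1, requiring -1 = 0: contradictory. No certificate.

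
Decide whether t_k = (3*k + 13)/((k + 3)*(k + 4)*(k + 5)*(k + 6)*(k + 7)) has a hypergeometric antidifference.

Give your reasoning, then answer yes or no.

Yes. s_k = k*(k**2 + 14*k + 63)/(90*(k**3 + 14*k**2 + 63*k + 90)).

The ratio is (k + 3)*(3*k + 16)/((k + 8)*(3*k + 13)).
So A=k + 3 and B=k + 8, with C=k + 13/3.
Solve (k + 3)·f(k+1) − (k + 7)·f(k) = k + 13/3.
From deg A=1, deg B=1, deg C=1: d=4.
Coefficient equations give f(k) = k*(k + 4)*(k**2 + 14*k + 63)/270.
R(k) = B(k−1)·f(k)/C(k) = k*(k + 4)*(k + 7)*(k**2 + 14*k + 63)/(90*(3*k + 13)); s_k = R·t_k = k*(k**2 + 14*k + 63)/(90*(k**3 + 14*k**2 + 63*k + 90)).
s_(k+1) − s_k = (3*k + 13)/(k**5 + 25*k**4 + 245*k**3 + 1175*k**2 + 2754*k + 2520) = t_k.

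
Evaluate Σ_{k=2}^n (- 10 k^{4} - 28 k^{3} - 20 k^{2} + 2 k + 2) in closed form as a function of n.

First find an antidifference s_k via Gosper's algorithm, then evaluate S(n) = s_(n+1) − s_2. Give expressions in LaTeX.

S(n) = - 2 n^{5} - 12 n^{4} - 24 n^{3} - 16 n^{2} + 54

r(k) = (5*k**4 + 34*k**3 + 82*k**2 + 81*k + 27)/(5*k**4 + 14*k**3 + 10*k**2 - k - 1) after simplifying.
Take A(k)=1, B(k)=1, C(k)=k**4 + 14*k**3/5 + 2*k**2 - k/5 - 1/5.
f must satisfy (1)·f(k+1) − (1)·f(k) = k**4 + 14*k**3/5 + 2*k**2 - k/5 - 1/5.
d = 5 from the (0,0,4) case.
Coefficient equations give f(k) = k*(k**4 + k**3 - 2*k**2 - 2*k + 1)/5.
Certificate R = B(k−1)f/C = k*(k**4 + k**3 - 2*k**2 - 2*k + 1)/(5*k**4 + 14*k**3 + 10*k**2 - k - 1) gives s_k = 2*k*(-k**4 - k**3 + 2*k**2 + 2*k - 1).
Δs = -10*k**4 - 28*k**3 - 20*k**2 + 2*k + 2, as required.
s_(n+1) = -2*n**5 - 12*n**4 - 24*n**3 - 16*n**2 + 2 and s_(2) = -52, so S(n) = -2*n**5 - 12*n**4 - 24*n**3 - 16*n**2 + 54.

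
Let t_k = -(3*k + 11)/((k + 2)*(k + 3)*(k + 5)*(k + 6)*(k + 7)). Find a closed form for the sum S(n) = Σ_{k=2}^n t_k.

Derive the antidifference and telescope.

Ratio r(k) = (k + 2)*(k + 5)*(3*k + 14)/((k + 4)*(k + 8)*(3*k + 11)).
Normal form (A,B,C) = (k + 2, k + 8, k**2 + 23*k/3 + 44/3).
Solve (k + 2)·f(k+1) − (k + 7)·f(k) = k**2 + 23*k/3 + 44/3.
Degrees (1,1,2) ⇒ d ≤ 5.
Match coefficients ⇒ f(k) = k*(k + 3)*(k + 4)*(k**2 + 13*k + 52)/180.
Get s_k = R·t_k = k*(-k**2 - 13*k - 52)/(60*(k**3 + 13*k**2 + 52*k + 60)) with R(k) = B(k−1)f(k)/C(k) = k*(k + 3)*(k + 7)*(k**2 + 13*k + 52)/(60*(3*k + 11)).
Verify: (-3*k - 11)/(k**5 + 23*k**4 + 203*k**3 + 853*k**2 + 1692*k + 1260) matches t_k.
Evaluate: s_(n+1) = (-n**3 - 16*n**2 - 81*n - 66)/(60*(n**3 + 16*n**2 + 81*n + 126)); subtract s_(2) = -41/3360 ⇒ S(n) = (-n**3 - 16*n**2 - 81*n + 98)/(224*(n**3 + 16*n**2 + 81*n + 126)).

S(n) = (-n**3 - 16*n**2 - 81*n + 98)/(224*(n**3 + 16*n**2 + 81*n + 126))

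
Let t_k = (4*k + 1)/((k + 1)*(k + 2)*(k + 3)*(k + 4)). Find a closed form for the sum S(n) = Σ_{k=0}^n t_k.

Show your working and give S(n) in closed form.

S(n) = (n**3 + 9*n**2 + 14*n + 6)/(6*(n**3 + 9*n**2 + 26*n + 24))

The ratio is (k + 1)*(4*k + 5)/((k + 5)*(4*k + 1)).
Gosper form: A/B · C(k+1)/C(k) with A=k + 1, B=k + 5, C=k + 1/4.
f must satisfy (k + 1)·f(k+1) − (k + 4)·f(k) = k + 1/4.
d = 3 from the (1,1,1) case.
Solving with deg f ≤ 3: f(k) = k*(k**2 + 6*k - 1)/24.
Then R = B(k−1)f/C = k*(k + 4)*(k**2 + 6*k - 1)/(6*(4*k + 1)), so s_k = R(k)·t_k = k*(k**2 + 6*k - 1)/(6*(k + 1)*(k + 2)*(k + 3)).
Verify: (4*k + 1)/(k**4 + 10*k**3 + 35*k**2 + 50*k + 24) matches t_k.
s_(n+1) = (n**3 + 9*n**2 + 14*n + 6)/(6*(n**3 + 9*n**2 + 26*n + 24)) and s_(0) = 0, so S(n) = (n**3 + 9*n**2 + 14*n + 6)/(6*(n**3 + 9*n**2 + 26*n + 24)).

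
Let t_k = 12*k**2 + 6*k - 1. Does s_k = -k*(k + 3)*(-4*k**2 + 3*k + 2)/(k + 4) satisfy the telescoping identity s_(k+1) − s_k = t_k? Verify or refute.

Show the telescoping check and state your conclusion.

s_(k+1) = -(k + 1)*(k + 4)*(3*k - 4*(k + 1)**2 + 5)/(k + 5)
s_(k+1) − s_k = 2*(6*k**4 + 53*k**3 + 118*k**2 + 43*k - 8)/(k**2 + 9*k + 20)
(s_(k+1) − s_k) − t_k = (-8*k**3 - 57*k**2 - 25*k + 4)/(k**2 + 9*k + 20)

Invalid: residual (-8*k**3 - 57*k**2 - 25*k + 4)/(k**2 + 9*k + 20) ≠ 0.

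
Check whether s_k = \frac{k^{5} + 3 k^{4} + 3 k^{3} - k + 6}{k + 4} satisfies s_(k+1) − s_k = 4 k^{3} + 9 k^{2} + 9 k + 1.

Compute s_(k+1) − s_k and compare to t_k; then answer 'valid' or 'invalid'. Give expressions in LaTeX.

Invalid: residual \frac{2 \left(- 3 k^{4} - 24 k^{3} - 44 k^{2} - 39 k - 1\right)}{k^{2} + 9 k + 20} ≠ 0.

s_(k+1) = (-k + (k + 1)**5 + 3*(k + 1)**4 + 3*(k + 1)**3 + 5)/(k + 5)
s_(k+1) − s_k = (4*k**5 + 39*k**4 + 122*k**3 + 174*k**2 + 111*k + 18)/(k**2 + 9*k + 20)
(s_(k+1) − s_k) − t_k = 2*(-3*k**4 - 24*k**3 - 44*k**2 - 39*k - 1)/(k**2 + 9*k + 20)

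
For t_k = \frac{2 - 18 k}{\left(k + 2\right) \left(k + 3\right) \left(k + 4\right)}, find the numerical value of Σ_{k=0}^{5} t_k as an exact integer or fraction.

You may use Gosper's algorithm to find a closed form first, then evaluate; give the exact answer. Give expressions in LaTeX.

The ratio is (k + 2)*(9*k + 8)/((k + 5)*(9*k - 1)).
So A=k + 2 and B=k + 5, with C=k - 1/9.
Set up (k + 2)·f(k+1) − (k + 4)·f(k) − (k - 1/9) = 0.
d = 2 from the (1,1,1) case.
Match coefficients ⇒ f(k) = k*(17*k - 23)/108.
Get s_k = R·t_k = -k*(17*k - 23)/(6*(k + 2)*(k + 3)) with R(k) = B(k−1)f(k)/C(k) = k*(k + 4)*(17*k - 23)/(12*(9*k - 1)).
Check: Δs_k = 2*(1 - 9*k)/(k**3 + 9*k**2 + 26*k + 24). ✓
Σ_(k=0)^(5) t_k = s_(6) − s_(0) = -79/72 − (0) = -79/72.

Σ = -79/72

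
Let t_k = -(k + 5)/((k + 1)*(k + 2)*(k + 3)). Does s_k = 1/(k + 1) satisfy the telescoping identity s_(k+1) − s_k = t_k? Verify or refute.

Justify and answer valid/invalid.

s_(k+1) = 1/(k + 2)
s_(k+1) − s_k = -1/((k + 1)*(k + 2))
(s_(k+1) − s_k) − t_k = 2/((k + 1)*(k + 2)*(k + 3))

Invalid: residual 2/(k**3 + 6*k**2 + 11*k + 6) ≠ 0.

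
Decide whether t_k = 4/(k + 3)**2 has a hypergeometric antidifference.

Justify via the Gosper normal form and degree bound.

No — t_k has no hypergeometric antidifference.

Compute t_(k+1)/t_k: get (k + 3)**2/(k + 4)**2.
A = k**2 + 6*k + 9, B = k**2 + 8*k + 16, C = 1.
Need (k**2 + 6*k + 9)·f(k+1) − (k**2 + 6*k + 9)·f(k) = 1.
d = 0 from the (2,2,0) case.
Generic f = c0 gives residual -1; -1 = 0 cannot hold, so t_k is not Gosper-summable.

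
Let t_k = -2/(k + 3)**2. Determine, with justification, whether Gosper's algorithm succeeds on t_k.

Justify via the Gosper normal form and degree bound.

No — t_k has no hypergeometric antidifference.

Step 1: r(k) = (k + 3)**2/(k + 4)**2.
Factor: A=k**2 + 6*k + 9; B=k**2 + 8*k + 16; C=1.
Key eq: (k**2 + 6*k + 9)·f(k+1) = (k**2 + 6*k + 9)·f(k) + (1).
deg f ≤ 0 (via 2,2,0).
f = c0 ⇒ A·f(k+1) − B(k−1)·f(k) − C = -1. The system {-1 = 0} is inconsistent; no antidifference.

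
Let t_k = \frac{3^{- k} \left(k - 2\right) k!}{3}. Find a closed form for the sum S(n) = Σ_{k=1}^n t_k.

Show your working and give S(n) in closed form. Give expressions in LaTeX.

S(n) = 3^{- n - 1} \left(- 3^{n} + n n! + n!\right)

r(k) = (k**2 - 1)/(3*(k - 2)) after simplifying.
Normal form (A,B,C) = (k/3 + 1/3, 1, k - 2).
f must satisfy (k/3 + 1/3)·f(k+1) − (1)·f(k) = k - 2.
Bound: deg f ≤ 0.
Solve for f: f(k) = 3 (degree 0 ≤ 0).
Get s_k = R·t_k = factorial(k)/3**k with R(k) = B(k−1)f(k)/C(k) = 3/(k - 2).
s_(k+1) − s_k = (k - 2)*factorial(k)/(3*3**k) = t_k.
s_(n+1) = 3**(-n - 1)*factorial(n + 1) and s_(1) = 1/3, so S(n) = 3**(-n - 1)*(-3**n + n*factorial(n) + factorial(n)).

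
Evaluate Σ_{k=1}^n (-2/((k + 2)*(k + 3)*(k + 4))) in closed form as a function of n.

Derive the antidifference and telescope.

Step 1: r(k) = (k + 2)/(k + 5).
Take A(k)=k + 2, B(k)=k + 5, C(k)=1.
Set up (k + 2)·f(k+1) − (k + 4)·f(k) − (1) = 0.
Bound: deg f ≤ 2.
Match coefficients ⇒ f(k) = k*(k + 5)/12.
R(k) = B(k−1)·f(k)/C(k) = k*(k + 4)*(k + 5)/12; s_k = R·t_k = k*(-k - 5)/(6*(k + 2)*(k + 3)).
s_(k+1) − s_k = -2/(k**3 + 9*k**2 + 26*k + 24) = t_k.
Telescope: S(n) = s_(n+1) − s_(1) = (-n**2 - 7*n - 6)/(6*(n**2 + 7*n + 12)) − (-1/12) = n*(-n - 7)/(12*(n**2 + 7*n + 12)).

S(n) = n*(-n - 7)/(12*(n**2 + 7*n + 12))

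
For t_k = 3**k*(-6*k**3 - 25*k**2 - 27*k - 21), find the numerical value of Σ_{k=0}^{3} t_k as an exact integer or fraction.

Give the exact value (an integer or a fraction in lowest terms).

The ratio is 3*(6*k**3 + 43*k**2 + 95*k + 79)/(6*k**3 + 25*k**2 + 27*k + 21).
A = 3, B = 1, C = k**3 + 25*k**2/6 + 9*k/2 + 7/2.
Key eq: (3)·f(k+1) = (1)·f(k) + (k**3 + 25*k**2/6 + 9*k/2 + 7/2).
deg f ≤ 3 (via 0,0,3).
Solving with deg f ≤ 3: f(k) = (3*k**3 - k**2 + 3*k + 3)/6.
Then R = B(k−1)f/C = (3*k**3 - k**2 + 3*k + 3)/(6*k**3 + 25*k**2 + 27*k + 21), so s_k = R(k)·t_k = 3**k*(-3*k**3 + k**2 - 3*k - 3).
Δs = 3**k*(-6*k**3 - 25*k**2 - 27*k - 21), as required.
Σ_(k=0)^(3) t_k = s_(4) − s_(0) = -15471 − (-3) = -15468.

Σ = -15468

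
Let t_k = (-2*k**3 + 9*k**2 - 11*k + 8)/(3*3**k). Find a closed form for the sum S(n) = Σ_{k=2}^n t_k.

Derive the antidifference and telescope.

Step 1: r(k) = (2*k**3 - 3*k**2 - k - 4)/(3*(2*k**3 - 9*k**2 + 11*k - 8)).
A = 1/3, B = 1, C = k**3 - 9*k**2/2 + 11*k/2 - 4.
f must satisfy (1/3)·f(k+1) − (1)·f(k) = k**3 - 9*k**2/2 + 11*k/2 - 4.
d = 3 from the (0,0,3) case.
Match coefficients ⇒ f(k) = -3*(k**3 - 3*k**2 + 4*k - 3)/2.
So s_k = (B(k−1)f/C)·t_k = (-3*(k**3 - 3*k**2 + 4*k - 3)/(2*k**3 - 9*k**2 + 11*k - 8))·t_k = (k**3 - 3*k**2 + 4*k - 3)/3**k.
s_(k+1) − s_k = (-2*k**3 + 9*k**2 - 11*k + 8)/(3*3**k) = t_k.
Evaluate: s_(n+1) = 3**(-n - 1)*(n**3 + n - 1); subtract s_(2) = 1/9 ⇒ S(n) = 3**(-n - 2)*(-3**n + 3*n**3 + 3*n - 3).

S(n) = 3**(-n - 2)*(-3**n + 3*n**3 + 3*n - 3)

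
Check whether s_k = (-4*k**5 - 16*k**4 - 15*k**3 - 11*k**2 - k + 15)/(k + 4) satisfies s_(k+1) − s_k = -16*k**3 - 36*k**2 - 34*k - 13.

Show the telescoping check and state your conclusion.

s_(k+1) = (-4*k**5 - 36*k**4 - 119*k**3 - 192*k**2 - 152*k - 32)/(k + 5)
s_(k+1) − s_k = (-16*k**5 - 168*k**4 - 582*k**3 - 864*k**2 - 650*k - 203)/(k**2 + 9*k + 20)
(s_(k+1) − s_k) − t_k = (12*k**4 + 96*k**3 + 175*k**2 + 147*k + 57)/(k**2 + 9*k + 20)

Invalid: residual (12*k**4 + 96*k**3 + 175*k**2 + 147*k + 57)/(k**2 + 9*k + 20) ≠ 0.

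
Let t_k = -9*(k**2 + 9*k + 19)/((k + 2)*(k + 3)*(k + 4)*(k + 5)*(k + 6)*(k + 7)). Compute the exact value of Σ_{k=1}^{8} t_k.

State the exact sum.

The ratio is (k + 2)*(9*k + (k + 1)**2 + 28)/((k + 8)*(k**2 + 9*k + 19)).
Normal form (A,B,C) = (k + 2, k + 8, k**2 + 9*k + 19).
Need (k + 2)·f(k+1) − (k + 7)·f(k) = k**2 + 9*k + 19.
From deg A=1, deg B=1, deg C=2: d=5.
Match coefficients ⇒ f(k) = k*(k + 3)*(k + 5)*(k**2 + 12*k + 44)/144.
Then R = B(k−1)f/C = k*(k + 3)*(k + 5)*(k + 7)*(k**2 + 12*k + 44)/(144*(k**2 + 9*k + 19)), so s_k = R(k)·t_k = k*(-k**2 - 12*k - 44)/(16*(k**3 + 12*k**2 + 44*k + 48)).
Verify: 9*(-k**2 - 9*k - 19)/(k**6 + 27*k**5 + 295*k**4 + 1665*k**3 + 5104*k**2 + 8028*k + 5040) matches t_k.
Telescoping: Σ = s_(9) − s_(1) = -699/11440 − (-19/560) = -136/5005.

Σ = -136/5005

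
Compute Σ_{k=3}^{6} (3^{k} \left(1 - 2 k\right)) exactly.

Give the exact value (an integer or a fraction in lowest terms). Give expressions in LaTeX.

Σ = -10908

Compute t_(k+1)/t_k: get 3*(2*k + 1)/(2*k - 1).
Gosper form: A/B · C(k+1)/C(k) with A=3, B=1, C=k - 1/2.
Need (3)·f(k+1) − (1)·f(k) = k - 1/2.
deg f ≤ 1 (via 0,0,1).
Solving with deg f ≤ 1: f(k) = (k - 2)/2.
Certificate R = B(k−1)f/C = (k - 2)/(2*k - 1) gives s_k = 3**k*(2 - k).
Δs = 3**k*(1 - 2*k), as required.
Σ_(k=3)^(6) t_k = s_(7) − s_(3) = -10935 − (-27) = -10908.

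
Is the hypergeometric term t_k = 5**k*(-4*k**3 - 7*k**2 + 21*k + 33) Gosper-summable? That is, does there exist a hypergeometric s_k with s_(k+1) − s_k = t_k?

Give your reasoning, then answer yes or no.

r(k) = 5*(4*k**3 + 19*k**2 + 5*k - 43)/(4*k**3 + 7*k**2 - 21*k - 33) after simplifying.
Take A(k)=5, B(k)=1, C(k)=k**3 + 7*k**2/4 - 21*k/4 - 33/4.
Solve (5)·f(k+1) − (1)·f(k) = k**3 + 7*k**2/4 - 21*k/4 - 33/4.
deg f ≤ 3 (via 0,0,3).
A polynomial solution: f(k) = (k**3 - 2*k**2 - 4*k - 2)/4.
So s_k = (B(k−1)f/C)·t_k = ((k**3 - 2*k**2 - 4*k - 2)/(4*k**3 + 7*k**2 - 21*k - 33))·t_k = 5**k*(-k**3 + 2*k**2 + 4*k + 2).
s_(k+1) − s_k = 5**k*(-4*k**3 - 7*k**2 + 21*k + 33) = t_k.

Yes. s_k = 5**k*(-k**3 + 2*k**2 + 4*k + 2).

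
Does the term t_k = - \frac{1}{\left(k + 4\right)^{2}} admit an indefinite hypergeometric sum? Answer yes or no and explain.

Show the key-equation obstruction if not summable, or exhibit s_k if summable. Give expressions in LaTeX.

No. Not Gosper-summable.

r(k) = (k + 4)**2/(k + 5)**2 after simplifying.
Normal form (A,B,C) = (k**2 + 8*k + 16, k**2 + 10*k + 25, 1).
Solve (k**2 + 8*k + 16)·f(k+1) − (k**2 + 8*k + 16)·f(k) = 1.
Degrees (2,2,0) ⇒ d ≤ 0.
f = c0 ⇒ A·f(k+1) − B(k−1)·f(k) − C = -1. The system {-1 = 0} is inconsistent; no antidifference.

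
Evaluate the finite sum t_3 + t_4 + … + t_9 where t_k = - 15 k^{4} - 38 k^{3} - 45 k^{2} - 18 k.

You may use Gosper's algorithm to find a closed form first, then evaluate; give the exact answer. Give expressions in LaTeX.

t_(k+1)/t_k = (15*k**4 + 98*k**3 + 249*k**2 + 282*k + 116)/(k*(15*k**3 + 38*k**2 + 45*k + 18)).
Factor: A=1; B=1; C=k**4 + 38*k**3/15 + 3*k**2 + 6*k/5.
Need (1)·f(k+1) − (1)·f(k) = k**4 + 38*k**3/15 + 3*k**2 + 6*k/5.
deg f ≤ 5 (via 0,0,4).
Solve for f: f(k) = k*(k - 1)*(3*k**3 + 5*k**2 + 6*k + 2)/15 (degree 5 ≤ 5).
R(k) = B(k−1)·f(k)/C(k) = (k - 1)*(3*k**3 + 5*k**2 + 6*k + 2)/(15*k**3 + 38*k**2 + 45*k + 18); s_k = R·t_k = k*(-3*k**4 - 2*k**3 - k**2 + 4*k + 2).
Verify: k*(-15*k**3 - 38*k**2 - 45*k - 18) matches t_k.
Evaluate s at k=10 and k=3: -320580 and -876; difference -319704.

Σ = -319704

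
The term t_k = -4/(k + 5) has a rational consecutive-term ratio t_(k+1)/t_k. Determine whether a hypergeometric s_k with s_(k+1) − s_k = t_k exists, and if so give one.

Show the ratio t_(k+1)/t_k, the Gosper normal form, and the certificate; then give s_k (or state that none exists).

Step 1: r(k) = (k + 5)/(k + 6).
Normal form (A,B,C) = (k + 5, k + 6, 1).
Set up (k + 5)·f(k+1) − (k + 5)·f(k) − (1) = 0.
Bound: deg f ≤ 0.
Write f(k) = c0. Then LHS − RHS = -1, requiring -1 = 0: contradictory. No certificate.

none (Gosper's algorithm certifies no s_k)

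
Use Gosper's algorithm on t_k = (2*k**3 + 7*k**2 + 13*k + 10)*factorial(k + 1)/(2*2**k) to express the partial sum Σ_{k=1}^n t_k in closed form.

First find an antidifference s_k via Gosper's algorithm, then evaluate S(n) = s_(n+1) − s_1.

The ratio is (2*k**4 + 17*k**3 + 59*k**2 + 98*k + 64)/(2*(2*k**3 + 7*k**2 + 13*k + 10)).
Factor: A=k/2 + 1; B=1; C=k**3 + 7*k**2/2 + 13*k/2 + 5.
Set up (k/2 + 1)·f(k+1) − (1)·f(k) − (k**3 + 7*k**2/2 + 13*k/2 + 5) = 0.
Bound: deg f ≤ 2.
Solving with deg f ≤ 2: f(k) = k*(2*k + 3).
Get s_k = R·t_k = k*(2*k + 3)*factorial(k + 1)/2**k with R(k) = B(k−1)f(k)/C(k) = 2*k*(2*k + 3)/(2*k**3 + 7*k**2 + 13*k + 10).
s_(k+1) − s_k = (2*k**3 + 7*k**2 + 13*k + 10)*factorial(k + 1)/(2*2**k) = t_k.
Σ_(k=1)^n t_k = s_(n+1) − s_(1) = (2**(-n - 1)*(n + 1)*(2*n + 5)*factorial(n + 2)) − (5), i.e. (-10*2**n + 2*n**4*factorial(n) + 13*n**3*factorial(n) + 30*n**2*factorial(n) + 29*n*factorial(n) + 10*factorial(n))/(2*2**n).

S(n) = (-10*2**n + 2*n**4*factorial(n) + 13*n**3*factorial(n) + 30*n**2*factorial(n) + 29*n*factorial(n) + 10*factorial(n))/(2*2**n)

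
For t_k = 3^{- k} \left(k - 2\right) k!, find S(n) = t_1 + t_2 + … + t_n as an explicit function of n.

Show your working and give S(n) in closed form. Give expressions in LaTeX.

S(n) = 3^{- n} \left(- 3^{n} + n n! + n!\right)

The ratio is (k**2 - 1)/(3*(k - 2)).
A = k/3 + 1/3, B = 1, C = k - 2.
f must satisfy (k/3 + 1/3)·f(k+1) − (1)·f(k) = k - 2.
From deg A=1, deg B=0, deg C=1: d=0.
Coefficient equations give f(k) = 3.
Then R = B(k−1)f/C = 3/(k - 2), so s_k = R(k)·t_k = 3**(1 - k)*factorial(k).
Check: Δs_k = (k - 2)*factorial(k)/3**k. ✓
s_(n+1) = factorial(n + 1)/3**n and s_(1) = 1, so S(n) = (-3**n + n*factorial(n) + factorial(n))/3**n.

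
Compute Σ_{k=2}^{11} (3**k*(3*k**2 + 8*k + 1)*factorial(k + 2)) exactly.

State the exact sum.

Σ = 509631300789810984

Compute t_(k+1)/t_k: get 3*(3*k**3 + 23*k**2 + 54*k + 36)/(3*k**2 + 8*k + 1).
So A=3*k + 9 and B=1, with C=k**2 + 8*k/3 + 1/3.
Need (3*k + 9)·f(k+1) − (1)·f(k) = k**2 + 8*k/3 + 1/3.
Bound: deg f ≤ 1.
Solve for f: f(k) = (k - 1)/3 (degree 1 ≤ 1).
Then R = B(k−1)f/C = (k - 1)/(3*k**2 + 8*k + 1), so s_k = R(k)·t_k = 3**k*(k - 1)*factorial(k + 2).
Δs = 3**k*(3*k**2 + 8*k + 1)*factorial(k + 2), as required.
Sum = s_(12) − s_(2); s_(12) = 509631300789811200, s_(2) = 216 ⇒ 509631300789810984.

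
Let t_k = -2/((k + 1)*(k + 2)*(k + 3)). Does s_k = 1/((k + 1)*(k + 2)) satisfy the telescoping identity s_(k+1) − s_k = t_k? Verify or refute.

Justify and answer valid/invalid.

valid; difference matches t_k

s_(k+1) = 1/((k + 2)*(k + 3))
s_(k+1) − s_k = -2/(k**3 + 6*k**2 + 11*k + 6)
(s_(k+1) − s_k) − t_k = 0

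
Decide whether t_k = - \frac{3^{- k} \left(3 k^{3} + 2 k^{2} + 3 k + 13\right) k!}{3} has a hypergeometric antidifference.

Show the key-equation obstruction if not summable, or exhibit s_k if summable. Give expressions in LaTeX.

Ratio r(k) = (3*k**4 + 14*k**3 + 27*k**2 + 37*k + 21)/(3*(3*k**3 + 2*k**2 + 3*k + 13)).
Take A(k)=k/3 + 1/3, B(k)=1, C(k)=k**3 + 2*k**2/3 + k + 13/3.
Key eq: (k/3 + 1/3)·f(k+1) = (1)·f(k) + (k**3 + 2*k**2/3 + k + 13/3).
d = 2 from the (1,0,3) case.
Solving with deg f ≤ 2: f(k) = 3*k**2 + 2*k - 4.
Then R = B(k−1)f/C = 3*(3*k**2 + 2*k - 4)/(3*k**3 + 2*k**2 + 3*k + 13), so s_k = R(k)·t_k = -(3*k**2 + 2*k - 4)*factorial(k)/3**k.
s_(k+1) − s_k = -(3*k**3 + 2*k**2 + 3*k + 13)*factorial(k)/(3*3**k) = t_k.

Yes. s_k = - 3^{- k} \left(3 k^{2} + 2 k - 4\right) k!.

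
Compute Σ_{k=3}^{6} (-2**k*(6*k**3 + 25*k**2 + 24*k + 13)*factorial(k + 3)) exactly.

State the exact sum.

Σ = -56667237120

Step 1: r(k) = 2*(6*k**4 + 67*k**3 + 264*k**2 + 436*k + 272)/(6*k**3 + 25*k**2 + 24*k + 13).
Normal form (A,B,C) = (2*k + 8, 1, k**3 + 25*k**2/6 + 4*k + 13/6).
Set up (2*k + 8)·f(k+1) − (1)·f(k) − (k**3 + 25*k**2/6 + 4*k + 13/6) = 0.
Degrees (1,0,3) ⇒ d ≤ 2.
Match coefficients ⇒ f(k) = (3*k**2 - 4*k + 3)/6.
Get s_k = R·t_k = -2**k*(3*k**2 - 4*k + 3)*factorial(k + 3) with R(k) = B(k−1)f(k)/C(k) = (3*k**2 - 4*k + 3)/(6*k**3 + 25*k**2 + 24*k + 13).
s_(k+1) − s_k = -2**k*(6*k**3 + 25*k**2 + 24*k + 13)*factorial(k + 3) = t_k.
Sum = s_(7) − s_(3); s_(7) = -56667340800, s_(3) = -103680 ⇒ -56667237120.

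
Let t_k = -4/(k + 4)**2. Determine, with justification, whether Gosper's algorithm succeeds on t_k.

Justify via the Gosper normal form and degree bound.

Ratio r(k) = (k + 4)**2/(k + 5)**2.
Take A(k)=k**2 + 8*k + 16, B(k)=k**2 + 10*k + 25, C(k)=1.
Solve (k**2 + 8*k + 16)·f(k+1) − (k**2 + 8*k + 16)·f(k) = 1.
deg f ≤ 0 (via 2,2,0).
Generic f = c0 gives residual -1; -1 = 0 cannot hold, so t_k is not Gosper-summable.

No — the linear system for f has no solution.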